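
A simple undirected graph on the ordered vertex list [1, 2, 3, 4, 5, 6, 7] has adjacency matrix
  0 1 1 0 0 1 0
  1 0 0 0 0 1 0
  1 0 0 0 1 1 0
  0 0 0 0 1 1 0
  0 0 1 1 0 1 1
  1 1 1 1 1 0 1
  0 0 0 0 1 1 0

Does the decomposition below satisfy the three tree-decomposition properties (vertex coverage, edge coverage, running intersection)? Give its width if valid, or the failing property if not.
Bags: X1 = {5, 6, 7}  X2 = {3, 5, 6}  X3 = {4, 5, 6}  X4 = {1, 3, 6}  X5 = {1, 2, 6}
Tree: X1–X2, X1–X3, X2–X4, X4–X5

Yes; width 2.

Vertex coverage: the bags together contain {1, 2, 3, 4, 5, 6, 7}, the full vertex set. Edge coverage: each edge of G has both endpoints in at least one bag. Running intersection: for every vertex, the bags containing it form a connected subtree. All three properties hold, so this is a valid tree decomposition of width max|bag| − 1 = 2, and hence tw(G) ≤ 2.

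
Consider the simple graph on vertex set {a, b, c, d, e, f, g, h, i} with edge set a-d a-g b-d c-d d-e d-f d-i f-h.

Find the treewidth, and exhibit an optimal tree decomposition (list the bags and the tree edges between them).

Treewidth 1.
One optimal decomposition is:
Bags: B1 = {d, f}  B2 = {d, i}  B3 = {d, e}  B4 = {a, d}  B5 = {a, g}  B6 = {b, d}  B7 = {c, d}  B8 = {f, h}
Tree: B1–B2, B2–B3, B2–B4, B4–B5, B4–B6, B2–B7, B1–B8

Every bag has size at most 2, so the width is 2 − 1 = 1 and tw(G) ≤ 1. Since G has at least one edge (e.g. d–f), it is not an edgeless graph, so tw(G) ≥ 1. Therefore the treewidth is 1.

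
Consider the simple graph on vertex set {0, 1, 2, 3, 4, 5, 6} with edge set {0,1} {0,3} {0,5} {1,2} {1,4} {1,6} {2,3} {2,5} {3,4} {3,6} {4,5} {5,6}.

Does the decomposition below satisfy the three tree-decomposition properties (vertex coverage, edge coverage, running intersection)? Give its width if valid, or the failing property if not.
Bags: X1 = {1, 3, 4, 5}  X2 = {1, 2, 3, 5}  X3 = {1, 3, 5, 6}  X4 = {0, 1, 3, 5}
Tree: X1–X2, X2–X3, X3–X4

Every vertex of G appears in some bag (union = {0, 1, 2, 3, 4, 5, 6}); every edge is covered by a bag; and for each vertex v the set of bags containing v is connected in the bag tree. The decomposition is therefore valid. The largest bag has 4 vertices, so the width is 3.

Yes; width 3.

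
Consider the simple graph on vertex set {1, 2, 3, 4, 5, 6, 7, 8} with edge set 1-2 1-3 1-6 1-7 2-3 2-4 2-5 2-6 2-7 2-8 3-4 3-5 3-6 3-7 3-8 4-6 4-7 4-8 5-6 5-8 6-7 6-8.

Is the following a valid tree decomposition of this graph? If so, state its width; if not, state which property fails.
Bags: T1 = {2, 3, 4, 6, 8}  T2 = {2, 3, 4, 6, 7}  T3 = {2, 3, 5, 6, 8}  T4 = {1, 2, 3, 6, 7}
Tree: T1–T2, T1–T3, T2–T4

Yes; width 4.

Vertex coverage: the bags together contain {1, 2, 3, 4, 5, 6, 7, 8}, the full vertex set. Edge coverage: each edge of G has both endpoints in at least one bag. Running intersection: for every vertex, the bags containing it form a connected subtree. All three properties hold, so this is a valid tree decomposition of width max|bag| − 1 = 4, and hence tw(G) ≤ 4.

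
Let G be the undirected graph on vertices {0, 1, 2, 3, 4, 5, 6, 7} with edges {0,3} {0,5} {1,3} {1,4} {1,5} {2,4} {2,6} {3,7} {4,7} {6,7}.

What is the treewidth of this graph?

2

A width-2 tree decomposition is:
Bags: B1 = {2, 4, 6}  B2 = {4, 6, 7}  B3 = {1, 4, 7}  B4 = {1, 3, 7}  B5 = {1, 3, 5}  B6 = {0, 3, 5}
Tree: B1–B2, B2–B3, B3–B4, B4–B5, B5–B6
The largest bag has 3 vertices, giving width 2; this decomposition certifies tw(G) ≤ 2. For the lower bound, G contains the cycle 2–6–7–4–2, so G is not a forest; only forests have treewidth ≤ 1, hence tw(G) ≥ 2. Hence tw(G) = 2 exactly.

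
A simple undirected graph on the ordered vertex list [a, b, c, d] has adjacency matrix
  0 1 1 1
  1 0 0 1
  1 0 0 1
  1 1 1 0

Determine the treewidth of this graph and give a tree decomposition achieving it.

Treewidth 2.
One such decomposition:
Bags: B1 = {a, b, d}  B2 = {a, c, d}
Tree: B1–B2

The largest bag has 3 vertices, giving width 2; this decomposition certifies tw(G) ≤ 2. Conversely, {a, c, d} is a clique of size 3, and the vertices of any clique must share a bag in every tree decomposition; so some bag has ≥ 3 vertices and tw(G) ≥ 2. Combining the bounds, tw(G) = 2.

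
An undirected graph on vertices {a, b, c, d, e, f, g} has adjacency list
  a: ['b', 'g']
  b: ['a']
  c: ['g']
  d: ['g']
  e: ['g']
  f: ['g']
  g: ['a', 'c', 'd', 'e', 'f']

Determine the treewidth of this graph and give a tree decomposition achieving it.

Every bag has size at most 2, so the width is 2 − 1 = 1 and tw(G) ≤ 1. Any graph with an edge has treewidth ≥ 1, and G has the edge g–d. The upper and lower bounds meet at 1, so that is the treewidth.

Treewidth 1.
One such decomposition:
Bags: B1 = {d, g}  B2 = {f, g}  B3 = {a, g}  B4 = {a, b}  B5 = {c, g}  B6 = {e, g}
Tree: B1–B2, B1–B3, B3–B4, B3–B5, B2–B6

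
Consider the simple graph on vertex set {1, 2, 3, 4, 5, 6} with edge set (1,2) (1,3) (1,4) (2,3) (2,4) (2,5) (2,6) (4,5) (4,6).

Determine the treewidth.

A width-2 tree decomposition is:
Bags: B1 = {2, 4, 5}  B2 = {2, 4, 6}  B3 = {1, 2, 4}  B4 = {1, 2, 3}
Tree: B1–B2, B2–B3, B3–B4
Every bag has size at most 3, so the width is 3 − 1 = 2 and tw(G) ≤ 2. Conversely, {1, 2, 3} is a clique of size 3, and the vertices of any clique must share a bag in every tree decomposition; so some bag has ≥ 3 vertices and tw(G) ≥ 2. Hence tw(G) = 2 exactly.

2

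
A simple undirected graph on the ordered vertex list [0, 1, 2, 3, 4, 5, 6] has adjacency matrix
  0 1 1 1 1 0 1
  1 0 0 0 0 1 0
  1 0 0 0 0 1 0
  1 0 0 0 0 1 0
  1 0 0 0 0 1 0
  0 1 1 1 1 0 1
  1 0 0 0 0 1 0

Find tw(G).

A width-2 tree decomposition is:
Bags: B1 = {0, 2, 5}  B2 = {0, 4, 5}  B3 = {0, 3, 5}  B4 = {0, 5, 6}  B5 = {0, 1, 5}
Tree: B1–B2, B2–B3, B3–B4, B4–B5
Each bag holds 3 vertices, so the decomposition has width 2, which upper-bounds the treewidth. For the lower bound, G contains the cycle 0–2–5–4–0, so G is not a forest; only forests have treewidth ≤ 1, hence tw(G) ≥ 2. Therefore the treewidth is 2.

2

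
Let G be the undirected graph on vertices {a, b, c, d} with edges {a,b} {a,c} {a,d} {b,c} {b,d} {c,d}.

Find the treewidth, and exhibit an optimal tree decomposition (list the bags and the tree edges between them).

Treewidth 3.
One optimal decomposition is:
Bags: B1 = {a, b, c, d}
Tree: (single bag)

With just one bag of size 4, the width is 4 − 1 = 3, so tw(G) ≤ 3. On the other hand G contains the 4-clique {a, b, c, d}. A clique must lie in a single bag of any decomposition, so no decomposition can have width below 3. The upper and lower bounds meet at 3, so that is the treewidth.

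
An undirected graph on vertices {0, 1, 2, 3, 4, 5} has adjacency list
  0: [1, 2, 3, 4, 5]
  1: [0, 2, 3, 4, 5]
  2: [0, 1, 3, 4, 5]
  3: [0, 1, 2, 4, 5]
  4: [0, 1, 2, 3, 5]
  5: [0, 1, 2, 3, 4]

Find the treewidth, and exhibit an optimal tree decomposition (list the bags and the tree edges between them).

A single bag containing all 6 vertices is trivially a valid decomposition of width 5. Conversely, {0, 1, 2, 3, 4, 5} is a clique of size 6, and the vertices of any clique must share a bag in every tree decomposition; so some bag has ≥ 6 vertices and tw(G) ≥ 5. Combining the bounds, tw(G) = 5.

Treewidth 5.
One such decomposition:
Bags: B1 = {0, 1, 2, 3, 4, 5}
Tree: (single bag)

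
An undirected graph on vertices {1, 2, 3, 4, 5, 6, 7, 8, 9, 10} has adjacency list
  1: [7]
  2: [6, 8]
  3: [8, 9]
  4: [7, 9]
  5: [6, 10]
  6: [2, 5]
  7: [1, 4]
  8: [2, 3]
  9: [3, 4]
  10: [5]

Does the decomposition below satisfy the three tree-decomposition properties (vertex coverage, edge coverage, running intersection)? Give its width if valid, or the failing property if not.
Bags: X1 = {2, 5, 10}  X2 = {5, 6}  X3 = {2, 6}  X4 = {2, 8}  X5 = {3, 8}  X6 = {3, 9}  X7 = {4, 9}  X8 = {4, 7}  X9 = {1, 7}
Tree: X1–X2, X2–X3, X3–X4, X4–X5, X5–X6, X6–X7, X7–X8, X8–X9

A tree decomposition must satisfy three properties: every vertex lies in some bag; for every edge, both endpoints lie together in some bag; and for every vertex, the bags containing it form a connected subtree. Here bags containing vertex 2 are not connected in the tree, so the decomposition is invalid.

No — bags containing vertex 2 are not connected in the tree.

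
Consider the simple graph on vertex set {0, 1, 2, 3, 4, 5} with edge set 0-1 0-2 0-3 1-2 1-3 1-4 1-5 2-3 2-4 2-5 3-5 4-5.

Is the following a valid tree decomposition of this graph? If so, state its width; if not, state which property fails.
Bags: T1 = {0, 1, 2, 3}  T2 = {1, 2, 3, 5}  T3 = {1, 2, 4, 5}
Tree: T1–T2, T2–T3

Every vertex of G appears in some bag (union = {0, 1, 2, 3, 4, 5}); every edge is covered by a bag; and for each vertex v the set of bags containing v is connected in the bag tree. The decomposition is therefore valid. The largest bag has 4 vertices, so the width is 3.

Yes; width 3.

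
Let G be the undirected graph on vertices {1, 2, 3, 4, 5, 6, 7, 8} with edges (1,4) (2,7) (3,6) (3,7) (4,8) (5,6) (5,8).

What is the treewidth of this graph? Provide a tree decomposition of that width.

The largest bag has 2 vertices, giving width 1; this decomposition certifies tw(G) ≤ 1. Any graph with an edge has treewidth ≥ 1, and G has the edge 2–7. The upper and lower bounds meet at 1, so that is the treewidth.

Treewidth 1.
Bags: B1 = {2, 7}  B2 = {3, 7}  B3 = {3, 6}  B4 = {5, 6}  B5 = {5, 8}  B6 = {4, 8}  B7 = {1, 4}
Tree: B1–B2, B2–B3, B3–B4, B4–B5, B5–B6, B6–B7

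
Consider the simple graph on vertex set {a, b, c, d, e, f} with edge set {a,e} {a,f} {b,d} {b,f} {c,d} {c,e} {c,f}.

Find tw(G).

2

A width-2 tree decomposition is:
Bags: B1 = {b, d, f}  B2 = {c, d, f}  B3 = {a, c, f}  B4 = {a, c, e}
Tree: B1–B2, B2–B3, B3–B4
Each bag holds 3 vertices, so the decomposition has width 2, which upper-bounds the treewidth. Since b–d–c–f–b is a cycle in G, G is not acyclic. Forests are exactly the graphs of treewidth ≤ 1, so tw(G) ≥ 2. The upper and lower bounds meet at 2, so that is the treewidth.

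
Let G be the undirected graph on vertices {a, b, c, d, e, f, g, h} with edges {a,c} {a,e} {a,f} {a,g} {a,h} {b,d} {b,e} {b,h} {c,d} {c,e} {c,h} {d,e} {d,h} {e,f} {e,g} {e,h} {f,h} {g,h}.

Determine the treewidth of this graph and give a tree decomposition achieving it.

Every bag has size at most 4, so the width is 4 − 1 = 3 and tw(G) ≤ 3. Conversely, {c, d, e, h} is a clique of size 4, and the vertices of any clique must share a bag in every tree decomposition; so some bag has ≥ 4 vertices and tw(G) ≥ 3. Therefore the treewidth is 3.

Treewidth 3.
One optimal decomposition is:
Bags: B1 = {a, e, f, h}  B2 = {a, c, e, h}  B3 = {c, d, e, h}  B4 = {b, d, e, h}  B5 = {a, e, g, h}
Tree: B1–B2, B2–B3, B3–B4, B1–B5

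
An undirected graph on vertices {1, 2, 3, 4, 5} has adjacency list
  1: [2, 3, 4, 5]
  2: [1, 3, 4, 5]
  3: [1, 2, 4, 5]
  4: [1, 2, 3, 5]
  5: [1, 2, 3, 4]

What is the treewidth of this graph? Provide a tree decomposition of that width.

Treewidth 4.
Bags: B1 = {1, 2, 3, 4, 5}
Tree: (single bag)

A single bag containing all 5 vertices is trivially a valid decomposition of width 4. For the lower bound, the 5 vertices {1, 2, 3, 4, 5} are pairwise adjacent, and any tree decomposition puts a clique entirely inside one bag — forcing width ≥ 4. Hence tw(G) = 4 exactly.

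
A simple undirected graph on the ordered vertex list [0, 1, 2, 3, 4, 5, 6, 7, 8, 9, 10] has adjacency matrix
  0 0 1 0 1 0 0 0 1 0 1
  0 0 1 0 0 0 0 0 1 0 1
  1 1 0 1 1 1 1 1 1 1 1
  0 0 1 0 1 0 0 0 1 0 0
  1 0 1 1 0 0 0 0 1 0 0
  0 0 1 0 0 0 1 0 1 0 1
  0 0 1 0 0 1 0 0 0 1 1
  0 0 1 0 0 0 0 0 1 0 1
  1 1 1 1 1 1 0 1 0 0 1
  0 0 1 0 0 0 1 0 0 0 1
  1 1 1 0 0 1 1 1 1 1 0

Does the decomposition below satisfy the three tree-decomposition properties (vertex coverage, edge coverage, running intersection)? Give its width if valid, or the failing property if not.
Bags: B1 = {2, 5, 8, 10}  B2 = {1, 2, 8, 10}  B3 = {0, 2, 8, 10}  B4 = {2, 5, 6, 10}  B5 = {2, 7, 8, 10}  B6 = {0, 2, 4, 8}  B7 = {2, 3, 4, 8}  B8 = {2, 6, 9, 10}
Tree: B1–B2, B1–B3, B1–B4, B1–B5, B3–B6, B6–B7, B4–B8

Yes; width 3.

Every vertex of G appears in some bag (union = {0, 1, 2, 3, 4, 5, 6, 7, 8, 9, 10}); every edge is covered by a bag; and for each vertex v the set of bags containing v is connected in the bag tree. The decomposition is therefore valid. The largest bag has 4 vertices, so the width is 3.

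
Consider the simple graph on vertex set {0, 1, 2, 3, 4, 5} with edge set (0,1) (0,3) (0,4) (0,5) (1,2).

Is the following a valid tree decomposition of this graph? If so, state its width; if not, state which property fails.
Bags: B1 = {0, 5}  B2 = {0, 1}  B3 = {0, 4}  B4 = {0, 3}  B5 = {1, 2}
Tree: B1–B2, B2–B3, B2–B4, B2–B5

Vertex coverage: the bags together contain {0, 1, 2, 3, 4, 5}, the full vertex set. Edge coverage: each edge of G has both endpoints in at least one bag. Running intersection: for every vertex, the bags containing it form a connected subtree. All three properties hold, so this is a valid tree decomposition of width max|bag| − 1 = 1, and hence tw(G) ≤ 1.

Yes; width 1.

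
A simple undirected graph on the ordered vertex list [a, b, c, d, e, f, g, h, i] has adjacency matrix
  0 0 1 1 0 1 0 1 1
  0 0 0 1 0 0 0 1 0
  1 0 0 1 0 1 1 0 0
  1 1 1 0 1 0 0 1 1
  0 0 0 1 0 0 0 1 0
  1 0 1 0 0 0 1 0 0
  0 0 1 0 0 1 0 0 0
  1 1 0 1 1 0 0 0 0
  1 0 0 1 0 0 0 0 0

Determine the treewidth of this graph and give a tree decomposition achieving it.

Every bag has size at most 3, so the width is 3 − 1 = 2 and tw(G) ≤ 2. For the lower bound, the 3 vertices {d, e, h} are pairwise adjacent, and any tree decomposition puts a clique entirely inside one bag — forcing width ≥ 2. Therefore the treewidth is 2.

Treewidth 2.
One optimal decomposition is:
Bags: B1 = {a, c, d}  B2 = {a, d, h}  B3 = {a, c, f}  B4 = {d, e, h}  B5 = {c, f, g}  B6 = {a, d, i}  B7 = {b, d, h}
Tree: B1–B2, B1–B3, B2–B4, B3–B5, B2–B6, B4–B7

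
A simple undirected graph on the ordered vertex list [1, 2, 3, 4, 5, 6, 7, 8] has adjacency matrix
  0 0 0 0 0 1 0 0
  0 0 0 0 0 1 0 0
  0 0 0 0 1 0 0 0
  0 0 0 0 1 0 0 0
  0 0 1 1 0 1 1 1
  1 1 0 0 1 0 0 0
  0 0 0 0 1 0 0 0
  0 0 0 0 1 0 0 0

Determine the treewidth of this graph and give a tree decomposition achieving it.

Treewidth 1.
One such decomposition:
Bags: B1 = {5, 7}  B2 = {5, 6}  B3 = {3, 5}  B4 = {1, 6}  B5 = {5, 8}  B6 = {4, 5}  B7 = {2, 6}
Tree: B1–B2, B1–B3, B2–B4, B3–B5, B1–B6, B2–B7

The largest bag has 2 vertices, giving width 1; this decomposition certifies tw(G) ≤ 1. Any graph with an edge has treewidth ≥ 1, and G has the edge 5–7. Combining the bounds, tw(G) = 1.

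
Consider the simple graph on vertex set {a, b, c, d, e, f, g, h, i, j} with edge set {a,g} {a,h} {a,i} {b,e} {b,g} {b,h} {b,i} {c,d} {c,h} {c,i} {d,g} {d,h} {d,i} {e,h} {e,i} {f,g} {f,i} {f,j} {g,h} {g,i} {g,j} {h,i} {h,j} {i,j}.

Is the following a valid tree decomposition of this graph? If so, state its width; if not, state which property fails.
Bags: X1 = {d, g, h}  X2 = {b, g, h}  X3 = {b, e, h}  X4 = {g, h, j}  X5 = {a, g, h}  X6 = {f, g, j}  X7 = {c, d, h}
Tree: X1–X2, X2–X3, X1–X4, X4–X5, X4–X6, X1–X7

A tree decomposition must satisfy three properties: every vertex lies in some bag; for every edge, both endpoints lie together in some bag; and for every vertex, the bags containing it form a connected subtree. Here vertex i appears in no bag, so the decomposition is invalid.

No — vertex i appears in no bag.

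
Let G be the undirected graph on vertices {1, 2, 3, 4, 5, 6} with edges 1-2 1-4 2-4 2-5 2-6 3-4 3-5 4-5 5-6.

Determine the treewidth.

A width-2 tree decomposition is:
Bags: B1 = {2, 4, 5}  B2 = {2, 5, 6}  B3 = {3, 4, 5}  B4 = {1, 2, 4}
Tree: B1–B2, B1–B3, B1–B4
Each bag holds 3 vertices, so the decomposition has width 2, which upper-bounds the treewidth. For the lower bound, the 3 vertices {1, 2, 4} are pairwise adjacent, and any tree decomposition puts a clique entirely inside one bag — forcing width ≥ 2. Hence tw(G) = 2 exactly.

2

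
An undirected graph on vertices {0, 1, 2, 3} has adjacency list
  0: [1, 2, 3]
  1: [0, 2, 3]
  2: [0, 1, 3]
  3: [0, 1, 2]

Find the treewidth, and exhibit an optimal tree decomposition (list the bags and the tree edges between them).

Treewidth 3.
One optimal decomposition is:
Bags: B1 = {0, 1, 2, 3}
Tree: (single bag)

With just one bag of size 4, the width is 4 − 1 = 3, so tw(G) ≤ 3. For the lower bound, the 4 vertices {0, 1, 2, 3} are pairwise adjacent, and any tree decomposition puts a clique entirely inside one bag — forcing width ≥ 3. The upper and lower bounds meet at 3, so that is the treewidth.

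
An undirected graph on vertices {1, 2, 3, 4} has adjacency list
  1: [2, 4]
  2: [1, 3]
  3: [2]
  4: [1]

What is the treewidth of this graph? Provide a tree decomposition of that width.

Treewidth 1.
One such decomposition:
Bags: B1 = {1, 2}  B2 = {2, 3}  B3 = {1, 4}
Tree: B1–B2, B1–B3

The largest bag has 2 vertices, giving width 1; this decomposition certifies tw(G) ≤ 1. Any graph with an edge has treewidth ≥ 1, and G has the edge 1–2. Hence tw(G) = 1 exactly.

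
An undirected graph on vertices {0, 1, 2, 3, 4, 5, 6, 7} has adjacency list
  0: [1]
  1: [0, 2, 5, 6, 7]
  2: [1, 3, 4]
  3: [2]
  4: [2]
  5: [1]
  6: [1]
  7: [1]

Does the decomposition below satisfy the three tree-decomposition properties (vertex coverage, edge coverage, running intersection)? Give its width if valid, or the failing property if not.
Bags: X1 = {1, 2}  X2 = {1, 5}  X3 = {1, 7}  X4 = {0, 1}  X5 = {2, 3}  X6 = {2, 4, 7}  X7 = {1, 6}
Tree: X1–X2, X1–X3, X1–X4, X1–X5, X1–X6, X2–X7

A tree decomposition must satisfy three properties: every vertex lies in some bag; for every edge, both endpoints lie together in some bag; and for every vertex, the bags containing it form a connected subtree. Here bags containing vertex 7 are not connected in the tree, so the decomposition is invalid.

No — bags containing vertex 7 are not connected in the tree.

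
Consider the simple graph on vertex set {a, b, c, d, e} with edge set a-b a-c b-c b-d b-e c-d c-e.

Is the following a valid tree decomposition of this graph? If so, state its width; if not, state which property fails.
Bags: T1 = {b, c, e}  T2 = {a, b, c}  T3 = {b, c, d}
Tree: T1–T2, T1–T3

Yes; width 2.

Every vertex of G appears in some bag (union = {a, b, c, d, e}); every edge is covered by a bag; and for each vertex v the set of bags containing v is connected in the bag tree. The decomposition is therefore valid. The largest bag has 3 vertices, so the width is 2.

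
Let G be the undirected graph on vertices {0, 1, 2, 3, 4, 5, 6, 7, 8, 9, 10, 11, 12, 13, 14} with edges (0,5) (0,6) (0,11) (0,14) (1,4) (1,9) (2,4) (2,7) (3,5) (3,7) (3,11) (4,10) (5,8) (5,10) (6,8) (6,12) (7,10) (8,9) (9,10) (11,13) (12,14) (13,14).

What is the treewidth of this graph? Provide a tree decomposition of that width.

Treewidth 3.
Bags: B1 = {11, 12, 13, 14}  B2 = {0, 11, 12, 14}  B3 = {0, 6, 11, 12}  B4 = {0, 3, 6, 11}  B5 = {0, 3, 5, 6}  B6 = {3, 5, 6, 8}  B7 = {3, 5, 7, 8}  B8 = {5, 7, 8, 10}  B9 = {7, 8, 9, 10}  B10 = {2, 7, 9, 10}  B11 = {2, 4, 9, 10}  B12 = {1, 2, 4, 9}
Tree: B1–B2, B2–B3, B3–B4, B4–B5, B5–B6, B6–B7, B7–B8, B8–B9, B9–B10, B10–B11, B11–B12

The largest bag has 4 vertices, giving width 3; this decomposition certifies tw(G) ≤ 3. For the lower bound: the 4 vertex sets {12,13,14}, {11}, {0}, {3,5,6,8} are disjoint, each induces a connected subgraph, and every pair is joined by at least one edge of G. Contracting each set to a single vertex therefore yields K_{4} as a minor, and since treewidth is minor-monotone, tw(G) ≥ tw(K_{4}) = 3. The upper and lower bounds meet at 3, so that is the treewidth.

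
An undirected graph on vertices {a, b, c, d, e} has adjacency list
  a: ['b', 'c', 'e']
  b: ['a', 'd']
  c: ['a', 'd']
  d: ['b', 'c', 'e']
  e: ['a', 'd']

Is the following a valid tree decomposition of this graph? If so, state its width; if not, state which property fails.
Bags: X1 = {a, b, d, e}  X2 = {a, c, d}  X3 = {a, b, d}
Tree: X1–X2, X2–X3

No — bags containing vertex b are not connected in the tree.

A tree decomposition must satisfy three properties: every vertex lies in some bag; for every edge, both endpoints lie together in some bag; and for every vertex, the bags containing it form a connected subtree. Here bags containing vertex b are not connected in the tree, so the decomposition is invalid.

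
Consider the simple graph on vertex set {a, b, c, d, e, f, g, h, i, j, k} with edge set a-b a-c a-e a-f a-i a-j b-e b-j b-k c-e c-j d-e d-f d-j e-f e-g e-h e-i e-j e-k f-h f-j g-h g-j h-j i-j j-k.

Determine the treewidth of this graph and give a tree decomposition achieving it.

Treewidth 3.
Bags: B1 = {a, c, e, j}  B2 = {a, e, f, j}  B3 = {e, f, h, j}  B4 = {a, b, e, j}  B5 = {b, e, j, k}  B6 = {d, e, f, j}  B7 = {a, e, i, j}  B8 = {e, g, h, j}
Tree: B1–B2, B2–B3, B1–B4, B4–B5, B2–B6, B4–B7, B3–B8

The largest bag has 4 vertices, giving width 3; this decomposition certifies tw(G) ≤ 3. For the lower bound, the 4 vertices {d, e, f, j} are pairwise adjacent, and any tree decomposition puts a clique entirely inside one bag — forcing width ≥ 3. Combining the bounds, tw(G) = 3.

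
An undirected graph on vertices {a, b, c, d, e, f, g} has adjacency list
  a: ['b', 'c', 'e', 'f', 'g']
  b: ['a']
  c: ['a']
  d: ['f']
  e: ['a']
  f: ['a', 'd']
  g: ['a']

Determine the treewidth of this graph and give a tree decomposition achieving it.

Treewidth 1.
One such decomposition:
Bags: B1 = {a, f}  B2 = {a, c}  B3 = {a, g}  B4 = {a, b}  B5 = {a, e}  B6 = {d, f}
Tree: B1–B2, B1–B3, B2–B4, B2–B5, B1–B6

The largest bag has 2 vertices, giving width 1; this decomposition certifies tw(G) ≤ 1. Any graph with an edge has treewidth ≥ 1, and G has the edge f–a. The upper and lower bounds meet at 1, so that is the treewidth.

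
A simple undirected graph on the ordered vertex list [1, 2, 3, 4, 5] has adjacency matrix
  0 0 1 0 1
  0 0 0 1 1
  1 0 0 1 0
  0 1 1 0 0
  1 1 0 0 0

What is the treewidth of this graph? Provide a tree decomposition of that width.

Treewidth 2.
Bags: B1 = {1, 3, 4}  B2 = {1, 2, 4}  B3 = {1, 2, 5}
Tree: B1–B2, B2–B3

Every bag has size at most 3, so the width is 3 − 1 = 2 and tw(G) ≤ 2. The edges 1–3–4–2–5–1 form a cycle, so G is not a tree and its treewidth is at least 2. The upper and lower bounds meet at 2, so that is the treewidth.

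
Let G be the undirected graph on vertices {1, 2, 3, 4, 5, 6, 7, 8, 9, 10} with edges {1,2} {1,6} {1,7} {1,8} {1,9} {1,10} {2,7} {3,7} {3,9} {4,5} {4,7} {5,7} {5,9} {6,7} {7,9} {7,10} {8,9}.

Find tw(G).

2

A width-2 tree decomposition is:
Bags: B1 = {1, 7, 9}  B2 = {1, 7, 10}  B3 = {1, 8, 9}  B4 = {5, 7, 9}  B5 = {3, 7, 9}  B6 = {1, 6, 7}  B7 = {4, 5, 7}  B8 = {1, 2, 7}
Tree: B1–B2, B1–B3, B1–B4, B4–B5, B2–B6, B4–B7, B6–B8
Each bag holds 3 vertices, so the decomposition has width 2, which upper-bounds the treewidth. On the other hand G contains the 3-clique {1, 8, 9}. A clique must lie in a single bag of any decomposition, so no decomposition can have width below 2. The upper and lower bounds meet at 2, so that is the treewidth.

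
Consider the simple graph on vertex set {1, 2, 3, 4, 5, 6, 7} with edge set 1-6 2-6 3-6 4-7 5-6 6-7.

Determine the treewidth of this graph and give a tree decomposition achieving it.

Every bag has size at most 2, so the width is 2 − 1 = 1 and tw(G) ≤ 1. Since G has at least one edge (e.g. 6–2), it is not an edgeless graph, so tw(G) ≥ 1. Hence tw(G) = 1 exactly.

Treewidth 1.
Bags: B1 = {2, 6}  B2 = {3, 6}  B3 = {6, 7}  B4 = {4, 7}  B5 = {1, 6}  B6 = {5, 6}
Tree: B1–B2, B2–B3, B3–B4, B2–B5, B3–B6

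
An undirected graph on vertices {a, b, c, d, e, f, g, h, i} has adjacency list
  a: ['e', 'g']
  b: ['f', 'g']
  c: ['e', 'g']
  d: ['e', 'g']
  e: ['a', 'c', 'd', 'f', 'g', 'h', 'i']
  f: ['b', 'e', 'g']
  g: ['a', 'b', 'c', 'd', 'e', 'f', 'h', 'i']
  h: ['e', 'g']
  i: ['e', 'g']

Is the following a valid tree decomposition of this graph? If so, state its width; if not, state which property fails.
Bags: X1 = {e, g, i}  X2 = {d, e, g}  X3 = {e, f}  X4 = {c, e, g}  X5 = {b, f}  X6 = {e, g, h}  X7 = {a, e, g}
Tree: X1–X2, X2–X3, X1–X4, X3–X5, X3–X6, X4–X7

A tree decomposition must satisfy three properties: every vertex lies in some bag; for every edge, both endpoints lie together in some bag; and for every vertex, the bags containing it form a connected subtree. Here edge (g,f) lies in no bag, so the decomposition is invalid.

No — edge (g,f) lies in no bag.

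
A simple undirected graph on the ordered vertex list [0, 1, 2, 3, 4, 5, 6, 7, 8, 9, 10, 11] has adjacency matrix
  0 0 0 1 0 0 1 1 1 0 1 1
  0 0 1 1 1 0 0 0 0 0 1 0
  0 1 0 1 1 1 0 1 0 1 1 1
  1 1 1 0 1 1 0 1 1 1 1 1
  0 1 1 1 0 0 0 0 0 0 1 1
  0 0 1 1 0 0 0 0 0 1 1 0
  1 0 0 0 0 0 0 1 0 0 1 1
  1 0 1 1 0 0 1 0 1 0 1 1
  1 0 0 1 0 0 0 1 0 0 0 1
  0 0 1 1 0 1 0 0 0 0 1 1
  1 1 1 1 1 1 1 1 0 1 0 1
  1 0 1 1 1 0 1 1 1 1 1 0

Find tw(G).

4

A width-4 tree decomposition is:
Bags: B1 = {0, 3, 7, 10, 11}  B2 = {2, 3, 7, 10, 11}  B3 = {2, 3, 9, 10, 11}  B4 = {0, 6, 7, 10, 11}  B5 = {2, 3, 4, 10, 11}  B6 = {2, 3, 5, 9, 10}  B7 = {0, 3, 7, 8, 11}  B8 = {1, 2, 3, 4, 10}
Tree: B1–B2, B2–B3, B1–B4, B2–B5, B3–B6, B1–B7, B5–B8
Every bag has size at most 5, so the width is 5 − 1 = 4 and tw(G) ≤ 4. For the lower bound, the 5 vertices {0, 3, 7, 8, 11} are pairwise adjacent, and any tree decomposition puts a clique entirely inside one bag — forcing width ≥ 4. Combining the bounds, tw(G) = 4.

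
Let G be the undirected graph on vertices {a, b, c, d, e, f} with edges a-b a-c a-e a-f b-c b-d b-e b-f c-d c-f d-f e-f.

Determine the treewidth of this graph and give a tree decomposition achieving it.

Each bag holds 4 vertices, so the decomposition has width 3, which upper-bounds the treewidth. For the lower bound, the 4 vertices {a, b, e, f} are pairwise adjacent, and any tree decomposition puts a clique entirely inside one bag — forcing width ≥ 3. Therefore the treewidth is 3.

Treewidth 3.
One such decomposition:
Bags: B1 = {a, b, e, f}  B2 = {a, b, c, f}  B3 = {b, c, d, f}
Tree: B1–B2, B2–B3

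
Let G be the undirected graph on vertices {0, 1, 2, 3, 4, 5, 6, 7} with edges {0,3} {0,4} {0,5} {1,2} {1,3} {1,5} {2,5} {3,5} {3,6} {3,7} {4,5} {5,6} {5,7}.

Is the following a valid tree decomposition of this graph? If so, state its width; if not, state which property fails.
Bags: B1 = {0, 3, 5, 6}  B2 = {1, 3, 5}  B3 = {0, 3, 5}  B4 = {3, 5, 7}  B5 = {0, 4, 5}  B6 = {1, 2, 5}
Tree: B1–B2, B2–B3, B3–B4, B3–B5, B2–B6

A tree decomposition must satisfy three properties: every vertex lies in some bag; for every edge, both endpoints lie together in some bag; and for every vertex, the bags containing it form a connected subtree. Here bags containing vertex 0 are not connected in the tree, so the decomposition is invalid.

No — bags containing vertex 0 are not connected in the tree.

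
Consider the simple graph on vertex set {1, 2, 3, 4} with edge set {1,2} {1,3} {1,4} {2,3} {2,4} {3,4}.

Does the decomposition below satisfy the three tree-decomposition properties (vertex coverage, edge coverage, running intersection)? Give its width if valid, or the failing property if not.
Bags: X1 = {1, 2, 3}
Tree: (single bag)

No — vertex 4 appears in no bag.

A tree decomposition must satisfy three properties: every vertex lies in some bag; for every edge, both endpoints lie together in some bag; and for every vertex, the bags containing it form a connected subtree. Here vertex 4 appears in no bag, so the decomposition is invalid.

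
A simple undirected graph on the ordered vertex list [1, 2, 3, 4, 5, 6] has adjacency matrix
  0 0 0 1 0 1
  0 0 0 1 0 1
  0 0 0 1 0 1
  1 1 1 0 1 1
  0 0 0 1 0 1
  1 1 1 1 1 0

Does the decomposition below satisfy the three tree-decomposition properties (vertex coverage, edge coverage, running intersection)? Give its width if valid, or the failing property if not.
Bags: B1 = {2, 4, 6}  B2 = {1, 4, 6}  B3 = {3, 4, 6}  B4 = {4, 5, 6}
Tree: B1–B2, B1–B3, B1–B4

Yes; width 2.

Checking the three conditions: (i) the bags cover all of {1, 2, 3, 4, 5, 6}; (ii) for each edge, some bag contains both endpoints; (iii) the bags containing any fixed vertex form a subtree. All hold, so the decomposition is valid with width 3 − 1 = 2.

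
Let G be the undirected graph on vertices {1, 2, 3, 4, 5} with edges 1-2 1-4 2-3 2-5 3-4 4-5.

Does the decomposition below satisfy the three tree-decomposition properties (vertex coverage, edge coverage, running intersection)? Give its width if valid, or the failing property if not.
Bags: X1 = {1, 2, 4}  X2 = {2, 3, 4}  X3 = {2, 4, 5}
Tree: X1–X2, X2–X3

Every vertex of G appears in some bag (union = {1, 2, 3, 4, 5}); every edge is covered by a bag; and for each vertex v the set of bags containing v is connected in the bag tree. The decomposition is therefore valid. The largest bag has 3 vertices, so the width is 2.

Yes; width 2.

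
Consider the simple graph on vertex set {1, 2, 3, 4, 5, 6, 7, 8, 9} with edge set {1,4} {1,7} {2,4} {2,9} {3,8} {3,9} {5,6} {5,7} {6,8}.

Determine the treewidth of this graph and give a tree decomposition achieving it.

The largest bag has 3 vertices, giving width 2; this decomposition certifies tw(G) ≤ 2. Since 4–1–7–5–6–8–3–9–2–4 is a cycle in G, G is not acyclic. Forests are exactly the graphs of treewidth ≤ 1, so tw(G) ≥ 2. The upper and lower bounds meet at 2, so that is the treewidth.

Treewidth 2.
One such decomposition:
Bags: B1 = {1, 4, 7}  B2 = {4, 5, 7}  B3 = {4, 5, 6}  B4 = {4, 6, 8}  B5 = {3, 4, 8}  B6 = {3, 4, 9}  B7 = {2, 4, 9}
Tree: B1–B2, B2–B3, B3–B4, B4–B5, B5–B6, B6–B7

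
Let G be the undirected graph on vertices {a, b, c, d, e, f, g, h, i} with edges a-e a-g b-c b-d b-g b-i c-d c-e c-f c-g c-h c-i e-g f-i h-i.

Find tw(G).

2

A width-2 tree decomposition is:
Bags: B1 = {b, c, g}  B2 = {b, c, i}  B3 = {c, e, g}  B4 = {c, h, i}  B5 = {a, e, g}  B6 = {c, f, i}  B7 = {b, c, d}
Tree: B1–B2, B1–B3, B2–B4, B3–B5, B2–B6, B2–B7
The largest bag has 3 vertices, giving width 2; this decomposition certifies tw(G) ≤ 2. Conversely, {c, e, g} is a clique of size 3, and the vertices of any clique must share a bag in every tree decomposition; so some bag has ≥ 3 vertices and tw(G) ≥ 2. Hence tw(G) = 2 exactly.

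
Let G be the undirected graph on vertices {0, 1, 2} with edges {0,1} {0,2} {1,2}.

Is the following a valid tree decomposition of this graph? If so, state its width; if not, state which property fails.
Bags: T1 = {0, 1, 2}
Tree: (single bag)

Vertex coverage: the bags together contain {0, 1, 2}, the full vertex set. Edge coverage: each edge of G has both endpoints in at least one bag. Running intersection: for every vertex, the bags containing it form a connected subtree. All three properties hold, so this is a valid tree decomposition of width max|bag| − 1 = 2, and hence tw(G) ≤ 2.

Yes; width 2.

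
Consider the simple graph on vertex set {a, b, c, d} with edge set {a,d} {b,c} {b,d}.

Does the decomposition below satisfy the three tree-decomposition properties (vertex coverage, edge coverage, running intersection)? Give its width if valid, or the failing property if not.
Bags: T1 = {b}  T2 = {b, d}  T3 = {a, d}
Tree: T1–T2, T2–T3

A tree decomposition must satisfy three properties: every vertex lies in some bag; for every edge, both endpoints lie together in some bag; and for every vertex, the bags containing it form a connected subtree. Here vertex c appears in no bag, so the decomposition is invalid.

No — vertex c appears in no bag.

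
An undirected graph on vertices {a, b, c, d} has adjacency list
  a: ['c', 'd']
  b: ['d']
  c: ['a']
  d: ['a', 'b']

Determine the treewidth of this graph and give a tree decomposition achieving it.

Each bag holds 2 vertices, so the decomposition has width 1, which upper-bounds the treewidth. G has an edge, so its treewidth is at least 1. Therefore the treewidth is 1.

Treewidth 1.
One such decomposition:
Bags: B1 = {a, d}  B2 = {a, c}  B3 = {b, d}
Tree: B1–B2, B1–B3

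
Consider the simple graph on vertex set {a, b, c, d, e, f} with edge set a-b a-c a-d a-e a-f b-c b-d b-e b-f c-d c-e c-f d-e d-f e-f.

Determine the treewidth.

A width-5 tree decomposition is:
Bags: B1 = {a, b, c, d, e, f}
Tree: (single bag)
With just one bag of size 6, the width is 6 − 1 = 5, so tw(G) ≤ 5. Conversely, {a, b, c, d, e, f} is a clique of size 6, and the vertices of any clique must share a bag in every tree decomposition; so some bag has ≥ 6 vertices and tw(G) ≥ 5. Hence tw(G) = 5 exactly.

5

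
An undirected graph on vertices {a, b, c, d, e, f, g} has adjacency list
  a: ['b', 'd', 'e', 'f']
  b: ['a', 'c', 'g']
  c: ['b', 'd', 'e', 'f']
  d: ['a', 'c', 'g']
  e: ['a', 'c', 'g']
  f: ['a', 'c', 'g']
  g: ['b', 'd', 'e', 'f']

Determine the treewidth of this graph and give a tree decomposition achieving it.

Each bag holds 4 vertices, so the decomposition has width 3, which upper-bounds the treewidth. For the lower bound: the 4 vertex sets {b,g}, {c,f}, {a}, {d} are disjoint, each induces a connected subgraph, and every pair is joined by at least one edge of G. Contracting each set to a single vertex therefore yields K_{4} as a minor, and since treewidth is minor-monotone, tw(G) ≥ tw(K_{4}) = 3. Hence tw(G) = 3 exactly.

Treewidth 3.
One such decomposition:
Bags: B1 = {a, b, c, g}  B2 = {a, c, f, g}  B3 = {a, c, d, g}  B4 = {a, c, e, g}
Tree: B1–B2, B2–B3, B3–B4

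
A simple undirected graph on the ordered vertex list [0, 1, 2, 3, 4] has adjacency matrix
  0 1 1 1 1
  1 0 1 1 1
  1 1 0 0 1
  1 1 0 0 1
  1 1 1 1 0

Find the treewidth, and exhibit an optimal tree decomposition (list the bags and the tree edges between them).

Treewidth 3.
One such decomposition:
Bags: B1 = {0, 1, 3, 4}  B2 = {0, 1, 2, 4}
Tree: B1–B2

Every bag has size at most 4, so the width is 4 − 1 = 3 and tw(G) ≤ 3. On the other hand G contains the 4-clique {0, 1, 2, 4}. A clique must lie in a single bag of any decomposition, so no decomposition can have width below 3. Combining the bounds, tw(G) = 3.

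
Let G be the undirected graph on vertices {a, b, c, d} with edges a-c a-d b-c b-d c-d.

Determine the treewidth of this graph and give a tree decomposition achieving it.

Each bag holds 3 vertices, so the decomposition has width 2, which upper-bounds the treewidth. On the other hand G contains the 3-clique {a, c, d}. A clique must lie in a single bag of any decomposition, so no decomposition can have width below 2. Therefore the treewidth is 2.

Treewidth 2.
One optimal decomposition is:
Bags: B1 = {b, c, d}  B2 = {a, c, d}
Tree: B1–B2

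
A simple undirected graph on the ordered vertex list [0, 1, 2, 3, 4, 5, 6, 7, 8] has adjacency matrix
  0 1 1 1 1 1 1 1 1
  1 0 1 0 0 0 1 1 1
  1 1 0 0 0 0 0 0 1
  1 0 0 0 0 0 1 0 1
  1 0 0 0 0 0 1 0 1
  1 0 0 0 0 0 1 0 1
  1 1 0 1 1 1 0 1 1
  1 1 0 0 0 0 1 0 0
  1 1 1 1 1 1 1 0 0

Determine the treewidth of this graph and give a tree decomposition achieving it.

The largest bag has 4 vertices, giving width 3; this decomposition certifies tw(G) ≤ 3. On the other hand G contains the 4-clique {0, 1, 2, 8}. A clique must lie in a single bag of any decomposition, so no decomposition can have width below 3. Therefore the treewidth is 3.

Treewidth 3.
Bags: B1 = {0, 1, 2, 8}  B2 = {0, 1, 6, 8}  B3 = {0, 5, 6, 8}  B4 = {0, 1, 6, 7}  B5 = {0, 3, 6, 8}  B6 = {0, 4, 6, 8}
Tree: B1–B2, B2–B3, B2–B4, B3–B5, B5–B6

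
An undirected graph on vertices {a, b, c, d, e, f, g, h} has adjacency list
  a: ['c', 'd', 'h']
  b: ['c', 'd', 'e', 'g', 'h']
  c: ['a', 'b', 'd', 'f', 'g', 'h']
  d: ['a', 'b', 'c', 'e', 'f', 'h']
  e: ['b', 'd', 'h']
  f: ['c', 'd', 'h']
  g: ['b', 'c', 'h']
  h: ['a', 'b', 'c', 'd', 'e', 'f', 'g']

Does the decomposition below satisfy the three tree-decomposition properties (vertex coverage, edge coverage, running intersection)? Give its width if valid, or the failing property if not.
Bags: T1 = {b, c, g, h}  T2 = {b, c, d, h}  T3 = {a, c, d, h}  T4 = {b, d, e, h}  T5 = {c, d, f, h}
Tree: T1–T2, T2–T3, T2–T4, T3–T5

Yes; width 3.

Checking the three conditions: (i) the bags cover all of {a, b, c, d, e, f, g, h}; (ii) for each edge, some bag contains both endpoints; (iii) the bags containing any fixed vertex form a subtree. All hold, so the decomposition is valid with width 4 − 1 = 3.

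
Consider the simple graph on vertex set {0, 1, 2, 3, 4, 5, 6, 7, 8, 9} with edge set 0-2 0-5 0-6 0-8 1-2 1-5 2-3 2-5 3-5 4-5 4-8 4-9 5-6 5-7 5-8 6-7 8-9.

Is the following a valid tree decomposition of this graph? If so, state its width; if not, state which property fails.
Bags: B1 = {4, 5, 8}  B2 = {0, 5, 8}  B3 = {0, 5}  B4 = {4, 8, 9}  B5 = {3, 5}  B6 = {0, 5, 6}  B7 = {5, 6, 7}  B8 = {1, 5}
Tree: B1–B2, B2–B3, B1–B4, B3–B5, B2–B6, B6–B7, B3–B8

A tree decomposition must satisfy three properties: every vertex lies in some bag; for every edge, both endpoints lie together in some bag; and for every vertex, the bags containing it form a connected subtree. Here vertex 2 appears in no bag, so the decomposition is invalid.

No — vertex 2 appears in no bag.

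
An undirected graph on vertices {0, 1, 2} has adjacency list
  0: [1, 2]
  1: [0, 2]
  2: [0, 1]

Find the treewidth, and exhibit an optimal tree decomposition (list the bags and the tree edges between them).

Treewidth 2.
One such decomposition:
Bags: B1 = {0, 1, 2}
Tree: (single bag)

With just one bag of size 3, the width is 3 − 1 = 2, so tw(G) ≤ 2. For the lower bound, the 3 vertices {0, 1, 2} are pairwise adjacent, and any tree decomposition puts a clique entirely inside one bag — forcing width ≥ 2. Combining the bounds, tw(G) = 2.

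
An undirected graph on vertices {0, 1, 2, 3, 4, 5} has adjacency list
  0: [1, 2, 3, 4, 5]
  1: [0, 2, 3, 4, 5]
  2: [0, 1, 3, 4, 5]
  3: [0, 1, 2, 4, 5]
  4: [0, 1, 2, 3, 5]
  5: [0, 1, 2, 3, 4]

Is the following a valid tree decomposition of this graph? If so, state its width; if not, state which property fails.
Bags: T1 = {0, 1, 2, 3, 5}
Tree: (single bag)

A tree decomposition must satisfy three properties: every vertex lies in some bag; for every edge, both endpoints lie together in some bag; and for every vertex, the bags containing it form a connected subtree. Here vertex 4 appears in no bag, so the decomposition is invalid.

No — vertex 4 appears in no bag.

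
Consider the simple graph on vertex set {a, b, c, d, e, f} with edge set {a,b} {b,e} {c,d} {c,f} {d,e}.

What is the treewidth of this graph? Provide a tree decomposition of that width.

Treewidth 1.
One optimal decomposition is:
Bags: B1 = {a, b}  B2 = {b, e}  B3 = {d, e}  B4 = {c, d}  B5 = {c, f}
Tree: B1–B2, B2–B3, B3–B4, B4–B5

The largest bag has 2 vertices, giving width 1; this decomposition certifies tw(G) ≤ 1. G has an edge, so its treewidth is at least 1. The upper and lower bounds meet at 1, so that is the treewidth.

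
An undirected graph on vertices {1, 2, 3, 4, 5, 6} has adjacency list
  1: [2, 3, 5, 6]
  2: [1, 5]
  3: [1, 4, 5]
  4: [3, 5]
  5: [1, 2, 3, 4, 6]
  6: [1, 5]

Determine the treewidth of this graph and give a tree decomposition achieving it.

Every bag has size at most 3, so the width is 3 − 1 = 2 and tw(G) ≤ 2. On the other hand G contains the 3-clique {1, 2, 5}. A clique must lie in a single bag of any decomposition, so no decomposition can have width below 2. Hence tw(G) = 2 exactly.

Treewidth 2.
Bags: B1 = {1, 3, 5}  B2 = {3, 4, 5}  B3 = {1, 2, 5}  B4 = {1, 5, 6}
Tree: B1–B2, B1–B3, B1–B4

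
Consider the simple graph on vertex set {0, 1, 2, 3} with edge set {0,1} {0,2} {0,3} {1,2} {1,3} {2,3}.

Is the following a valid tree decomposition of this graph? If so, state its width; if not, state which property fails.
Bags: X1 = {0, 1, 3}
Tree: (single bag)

A tree decomposition must satisfy three properties: every vertex lies in some bag; for every edge, both endpoints lie together in some bag; and for every vertex, the bags containing it form a connected subtree. Here vertex 2 appears in no bag, so the decomposition is invalid.

No — vertex 2 appears in no bag.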